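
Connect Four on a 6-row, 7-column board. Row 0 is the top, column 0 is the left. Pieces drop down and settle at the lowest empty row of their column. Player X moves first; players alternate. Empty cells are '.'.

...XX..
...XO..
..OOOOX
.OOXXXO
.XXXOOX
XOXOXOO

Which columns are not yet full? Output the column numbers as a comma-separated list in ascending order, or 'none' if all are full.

Answer: 0,1,2,5,6

Derivation:
col 0: top cell = '.' → open
col 1: top cell = '.' → open
col 2: top cell = '.' → open
col 3: top cell = 'X' → FULL
col 4: top cell = 'X' → FULL
col 5: top cell = '.' → open
col 6: top cell = '.' → open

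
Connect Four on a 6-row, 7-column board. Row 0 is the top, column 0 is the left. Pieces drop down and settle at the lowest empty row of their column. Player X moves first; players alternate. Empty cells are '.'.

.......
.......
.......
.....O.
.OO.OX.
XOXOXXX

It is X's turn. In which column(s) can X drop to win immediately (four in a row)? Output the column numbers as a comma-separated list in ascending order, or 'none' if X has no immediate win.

col 0: drop X → no win
col 1: drop X → no win
col 2: drop X → no win
col 3: drop X → no win
col 4: drop X → no win
col 5: drop X → no win
col 6: drop X → no win

Answer: none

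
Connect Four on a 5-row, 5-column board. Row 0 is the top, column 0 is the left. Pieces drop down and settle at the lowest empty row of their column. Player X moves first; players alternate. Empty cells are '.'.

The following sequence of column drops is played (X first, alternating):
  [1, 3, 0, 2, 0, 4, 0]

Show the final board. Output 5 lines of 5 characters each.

Answer: .....
.....
X....
X....
XXOOO

Derivation:
Move 1: X drops in col 1, lands at row 4
Move 2: O drops in col 3, lands at row 4
Move 3: X drops in col 0, lands at row 4
Move 4: O drops in col 2, lands at row 4
Move 5: X drops in col 0, lands at row 3
Move 6: O drops in col 4, lands at row 4
Move 7: X drops in col 0, lands at row 2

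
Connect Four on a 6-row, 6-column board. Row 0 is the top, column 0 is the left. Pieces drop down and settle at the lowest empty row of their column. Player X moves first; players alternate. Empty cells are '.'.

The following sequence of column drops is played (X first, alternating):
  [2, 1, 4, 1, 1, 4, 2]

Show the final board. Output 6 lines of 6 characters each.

Move 1: X drops in col 2, lands at row 5
Move 2: O drops in col 1, lands at row 5
Move 3: X drops in col 4, lands at row 5
Move 4: O drops in col 1, lands at row 4
Move 5: X drops in col 1, lands at row 3
Move 6: O drops in col 4, lands at row 4
Move 7: X drops in col 2, lands at row 4

Answer: ......
......
......
.X....
.OX.O.
.OX.X.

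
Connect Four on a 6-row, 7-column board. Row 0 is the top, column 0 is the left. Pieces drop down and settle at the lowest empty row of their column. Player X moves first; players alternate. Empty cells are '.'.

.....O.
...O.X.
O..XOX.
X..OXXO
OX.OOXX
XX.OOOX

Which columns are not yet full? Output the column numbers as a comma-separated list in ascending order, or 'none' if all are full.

Answer: 0,1,2,3,4,6

Derivation:
col 0: top cell = '.' → open
col 1: top cell = '.' → open
col 2: top cell = '.' → open
col 3: top cell = '.' → open
col 4: top cell = '.' → open
col 5: top cell = 'O' → FULL
col 6: top cell = '.' → open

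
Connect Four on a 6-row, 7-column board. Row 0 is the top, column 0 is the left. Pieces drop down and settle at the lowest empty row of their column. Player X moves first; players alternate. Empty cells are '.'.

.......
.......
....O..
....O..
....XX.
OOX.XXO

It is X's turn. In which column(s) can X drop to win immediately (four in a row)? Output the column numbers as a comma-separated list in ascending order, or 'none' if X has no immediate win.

col 0: drop X → no win
col 1: drop X → no win
col 2: drop X → no win
col 3: drop X → WIN!
col 4: drop X → no win
col 5: drop X → no win
col 6: drop X → no win

Answer: 3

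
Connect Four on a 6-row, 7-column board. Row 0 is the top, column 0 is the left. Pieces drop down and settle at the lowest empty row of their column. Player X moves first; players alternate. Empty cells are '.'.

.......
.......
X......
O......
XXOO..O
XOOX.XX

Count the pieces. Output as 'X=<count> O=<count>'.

X=7 O=6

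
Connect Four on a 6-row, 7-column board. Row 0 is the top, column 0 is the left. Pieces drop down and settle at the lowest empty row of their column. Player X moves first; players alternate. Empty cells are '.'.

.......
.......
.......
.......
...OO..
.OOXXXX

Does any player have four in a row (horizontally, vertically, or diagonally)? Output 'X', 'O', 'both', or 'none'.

X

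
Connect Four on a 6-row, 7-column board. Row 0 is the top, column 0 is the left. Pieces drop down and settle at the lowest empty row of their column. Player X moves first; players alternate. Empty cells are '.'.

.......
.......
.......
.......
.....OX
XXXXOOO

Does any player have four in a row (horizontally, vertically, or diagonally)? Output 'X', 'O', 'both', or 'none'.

X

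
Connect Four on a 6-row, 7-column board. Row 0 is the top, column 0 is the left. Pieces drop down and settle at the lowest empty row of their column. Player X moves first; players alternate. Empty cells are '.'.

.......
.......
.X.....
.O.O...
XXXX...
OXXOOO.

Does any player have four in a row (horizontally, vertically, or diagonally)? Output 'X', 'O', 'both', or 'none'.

X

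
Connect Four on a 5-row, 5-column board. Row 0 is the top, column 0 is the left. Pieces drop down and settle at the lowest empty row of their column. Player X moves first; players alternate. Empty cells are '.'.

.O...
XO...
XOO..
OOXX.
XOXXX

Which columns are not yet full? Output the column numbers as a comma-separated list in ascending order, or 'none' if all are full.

Answer: 0,2,3,4

Derivation:
col 0: top cell = '.' → open
col 1: top cell = 'O' → FULL
col 2: top cell = '.' → open
col 3: top cell = '.' → open
col 4: top cell = '.' → open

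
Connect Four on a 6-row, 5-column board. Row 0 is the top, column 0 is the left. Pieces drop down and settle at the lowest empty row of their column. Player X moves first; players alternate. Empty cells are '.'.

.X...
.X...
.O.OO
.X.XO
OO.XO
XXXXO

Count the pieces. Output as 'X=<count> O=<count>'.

X=9 O=8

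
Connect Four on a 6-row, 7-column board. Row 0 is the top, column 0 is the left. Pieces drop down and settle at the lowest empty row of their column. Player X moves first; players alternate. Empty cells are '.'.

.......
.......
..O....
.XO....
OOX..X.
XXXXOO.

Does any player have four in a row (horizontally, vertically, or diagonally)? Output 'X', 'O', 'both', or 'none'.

X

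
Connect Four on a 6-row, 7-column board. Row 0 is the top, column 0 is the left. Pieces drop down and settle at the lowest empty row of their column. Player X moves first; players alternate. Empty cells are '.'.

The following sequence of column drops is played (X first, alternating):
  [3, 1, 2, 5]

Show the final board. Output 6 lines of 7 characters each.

Answer: .......
.......
.......
.......
.......
.OXX.O.

Derivation:
Move 1: X drops in col 3, lands at row 5
Move 2: O drops in col 1, lands at row 5
Move 3: X drops in col 2, lands at row 5
Move 4: O drops in col 5, lands at row 5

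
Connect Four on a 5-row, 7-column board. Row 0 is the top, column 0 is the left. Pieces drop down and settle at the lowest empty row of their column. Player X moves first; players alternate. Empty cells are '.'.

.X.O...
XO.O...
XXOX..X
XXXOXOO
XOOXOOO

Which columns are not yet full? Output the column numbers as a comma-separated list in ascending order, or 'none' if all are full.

Answer: 0,2,4,5,6

Derivation:
col 0: top cell = '.' → open
col 1: top cell = 'X' → FULL
col 2: top cell = '.' → open
col 3: top cell = 'O' → FULL
col 4: top cell = '.' → open
col 5: top cell = '.' → open
col 6: top cell = '.' → open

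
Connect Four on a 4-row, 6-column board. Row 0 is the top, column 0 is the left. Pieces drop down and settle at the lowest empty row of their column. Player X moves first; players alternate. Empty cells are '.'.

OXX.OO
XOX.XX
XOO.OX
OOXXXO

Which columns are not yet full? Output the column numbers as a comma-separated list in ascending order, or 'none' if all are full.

col 0: top cell = 'O' → FULL
col 1: top cell = 'X' → FULL
col 2: top cell = 'X' → FULL
col 3: top cell = '.' → open
col 4: top cell = 'O' → FULL
col 5: top cell = 'O' → FULL

Answer: 3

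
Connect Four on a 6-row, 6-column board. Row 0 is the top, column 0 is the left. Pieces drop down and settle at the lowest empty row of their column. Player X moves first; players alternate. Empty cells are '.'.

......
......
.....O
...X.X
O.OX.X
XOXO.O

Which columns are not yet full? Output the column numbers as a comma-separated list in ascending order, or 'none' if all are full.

Answer: 0,1,2,3,4,5

Derivation:
col 0: top cell = '.' → open
col 1: top cell = '.' → open
col 2: top cell = '.' → open
col 3: top cell = '.' → open
col 4: top cell = '.' → open
col 5: top cell = '.' → open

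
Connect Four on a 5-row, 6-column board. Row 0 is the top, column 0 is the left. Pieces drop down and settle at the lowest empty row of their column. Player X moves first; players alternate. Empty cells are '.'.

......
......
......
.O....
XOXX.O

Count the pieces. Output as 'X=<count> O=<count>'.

X=3 O=3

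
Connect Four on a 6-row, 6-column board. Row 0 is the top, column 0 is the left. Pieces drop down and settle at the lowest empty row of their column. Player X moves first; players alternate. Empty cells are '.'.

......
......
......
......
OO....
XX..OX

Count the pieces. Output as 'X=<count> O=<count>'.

X=3 O=3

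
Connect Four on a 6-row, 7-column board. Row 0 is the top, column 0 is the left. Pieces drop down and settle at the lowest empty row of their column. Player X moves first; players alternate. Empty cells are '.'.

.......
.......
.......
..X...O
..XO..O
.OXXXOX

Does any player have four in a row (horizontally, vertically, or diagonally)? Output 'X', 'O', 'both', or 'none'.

none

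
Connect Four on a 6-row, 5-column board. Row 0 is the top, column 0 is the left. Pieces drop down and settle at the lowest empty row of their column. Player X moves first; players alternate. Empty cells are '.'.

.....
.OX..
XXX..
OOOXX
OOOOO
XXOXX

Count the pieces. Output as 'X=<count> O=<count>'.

X=10 O=10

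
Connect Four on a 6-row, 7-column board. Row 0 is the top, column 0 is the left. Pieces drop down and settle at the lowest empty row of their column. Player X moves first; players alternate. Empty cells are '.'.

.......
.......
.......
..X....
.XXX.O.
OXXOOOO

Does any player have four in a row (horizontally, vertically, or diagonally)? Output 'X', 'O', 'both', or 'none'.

O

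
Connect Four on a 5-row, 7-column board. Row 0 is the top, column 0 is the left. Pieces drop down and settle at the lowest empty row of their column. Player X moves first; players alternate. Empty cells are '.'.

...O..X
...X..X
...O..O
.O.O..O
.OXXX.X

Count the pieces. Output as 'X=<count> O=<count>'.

X=7 O=7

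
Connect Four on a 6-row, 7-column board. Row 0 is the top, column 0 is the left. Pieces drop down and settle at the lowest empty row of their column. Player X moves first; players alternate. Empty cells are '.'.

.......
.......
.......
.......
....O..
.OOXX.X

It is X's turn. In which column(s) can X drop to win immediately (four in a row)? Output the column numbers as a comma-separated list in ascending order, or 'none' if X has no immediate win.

col 0: drop X → no win
col 1: drop X → no win
col 2: drop X → no win
col 3: drop X → no win
col 4: drop X → no win
col 5: drop X → WIN!
col 6: drop X → no win

Answer: 5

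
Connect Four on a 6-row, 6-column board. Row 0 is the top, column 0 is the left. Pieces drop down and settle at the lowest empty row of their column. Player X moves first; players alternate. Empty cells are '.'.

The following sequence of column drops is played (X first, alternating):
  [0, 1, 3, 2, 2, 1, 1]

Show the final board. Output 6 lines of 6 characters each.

Move 1: X drops in col 0, lands at row 5
Move 2: O drops in col 1, lands at row 5
Move 3: X drops in col 3, lands at row 5
Move 4: O drops in col 2, lands at row 5
Move 5: X drops in col 2, lands at row 4
Move 6: O drops in col 1, lands at row 4
Move 7: X drops in col 1, lands at row 3

Answer: ......
......
......
.X....
.OX...
XOOX..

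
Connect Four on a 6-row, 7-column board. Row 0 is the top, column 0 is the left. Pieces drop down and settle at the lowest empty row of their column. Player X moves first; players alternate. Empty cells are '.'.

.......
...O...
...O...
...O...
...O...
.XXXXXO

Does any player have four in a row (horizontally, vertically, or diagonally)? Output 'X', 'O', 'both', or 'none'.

both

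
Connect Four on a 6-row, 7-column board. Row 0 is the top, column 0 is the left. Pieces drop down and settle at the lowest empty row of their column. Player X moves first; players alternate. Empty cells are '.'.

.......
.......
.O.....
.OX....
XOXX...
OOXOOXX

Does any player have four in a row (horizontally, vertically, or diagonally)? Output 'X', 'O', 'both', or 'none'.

O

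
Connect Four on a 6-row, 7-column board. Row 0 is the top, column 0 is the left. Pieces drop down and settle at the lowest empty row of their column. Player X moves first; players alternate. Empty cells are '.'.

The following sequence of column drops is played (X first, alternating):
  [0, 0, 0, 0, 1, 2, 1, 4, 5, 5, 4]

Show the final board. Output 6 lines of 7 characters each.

Answer: .......
.......
O......
X......
OX..XO.
XXO.OX.

Derivation:
Move 1: X drops in col 0, lands at row 5
Move 2: O drops in col 0, lands at row 4
Move 3: X drops in col 0, lands at row 3
Move 4: O drops in col 0, lands at row 2
Move 5: X drops in col 1, lands at row 5
Move 6: O drops in col 2, lands at row 5
Move 7: X drops in col 1, lands at row 4
Move 8: O drops in col 4, lands at row 5
Move 9: X drops in col 5, lands at row 5
Move 10: O drops in col 5, lands at row 4
Move 11: X drops in col 4, lands at row 4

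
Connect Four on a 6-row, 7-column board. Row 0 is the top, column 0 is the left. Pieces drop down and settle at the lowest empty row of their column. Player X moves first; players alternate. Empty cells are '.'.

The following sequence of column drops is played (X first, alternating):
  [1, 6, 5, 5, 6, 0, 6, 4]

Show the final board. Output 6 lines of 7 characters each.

Move 1: X drops in col 1, lands at row 5
Move 2: O drops in col 6, lands at row 5
Move 3: X drops in col 5, lands at row 5
Move 4: O drops in col 5, lands at row 4
Move 5: X drops in col 6, lands at row 4
Move 6: O drops in col 0, lands at row 5
Move 7: X drops in col 6, lands at row 3
Move 8: O drops in col 4, lands at row 5

Answer: .......
.......
.......
......X
.....OX
OX..OXO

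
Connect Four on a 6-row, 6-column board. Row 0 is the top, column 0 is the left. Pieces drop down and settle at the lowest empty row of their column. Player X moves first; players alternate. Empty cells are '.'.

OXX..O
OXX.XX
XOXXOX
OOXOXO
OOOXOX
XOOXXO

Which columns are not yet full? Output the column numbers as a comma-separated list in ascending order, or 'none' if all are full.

col 0: top cell = 'O' → FULL
col 1: top cell = 'X' → FULL
col 2: top cell = 'X' → FULL
col 3: top cell = '.' → open
col 4: top cell = '.' → open
col 5: top cell = 'O' → FULL

Answer: 3,4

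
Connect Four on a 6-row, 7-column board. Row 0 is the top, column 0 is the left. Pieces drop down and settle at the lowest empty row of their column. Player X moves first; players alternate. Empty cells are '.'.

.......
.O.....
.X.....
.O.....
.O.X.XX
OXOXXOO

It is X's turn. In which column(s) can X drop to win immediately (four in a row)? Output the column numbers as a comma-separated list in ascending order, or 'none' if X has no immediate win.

col 0: drop X → no win
col 1: drop X → no win
col 2: drop X → no win
col 3: drop X → no win
col 4: drop X → WIN!
col 5: drop X → no win
col 6: drop X → no win

Answer: 4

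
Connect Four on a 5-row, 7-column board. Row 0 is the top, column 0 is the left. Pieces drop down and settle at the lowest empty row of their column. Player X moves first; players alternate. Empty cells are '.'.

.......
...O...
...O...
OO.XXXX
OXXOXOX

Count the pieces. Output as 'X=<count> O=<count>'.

X=8 O=7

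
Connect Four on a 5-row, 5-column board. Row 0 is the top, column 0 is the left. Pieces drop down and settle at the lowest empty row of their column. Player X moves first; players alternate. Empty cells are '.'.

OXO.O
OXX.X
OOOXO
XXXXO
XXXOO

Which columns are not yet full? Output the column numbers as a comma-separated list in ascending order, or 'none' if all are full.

Answer: 3

Derivation:
col 0: top cell = 'O' → FULL
col 1: top cell = 'X' → FULL
col 2: top cell = 'O' → FULL
col 3: top cell = '.' → open
col 4: top cell = 'O' → FULL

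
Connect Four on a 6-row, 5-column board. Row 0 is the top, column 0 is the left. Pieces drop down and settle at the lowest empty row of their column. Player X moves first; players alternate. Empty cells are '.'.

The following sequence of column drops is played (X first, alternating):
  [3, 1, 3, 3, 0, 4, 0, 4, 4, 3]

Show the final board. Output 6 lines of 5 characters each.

Answer: .....
.....
...O.
...OX
X..XO
XO.XO

Derivation:
Move 1: X drops in col 3, lands at row 5
Move 2: O drops in col 1, lands at row 5
Move 3: X drops in col 3, lands at row 4
Move 4: O drops in col 3, lands at row 3
Move 5: X drops in col 0, lands at row 5
Move 6: O drops in col 4, lands at row 5
Move 7: X drops in col 0, lands at row 4
Move 8: O drops in col 4, lands at row 4
Move 9: X drops in col 4, lands at row 3
Move 10: O drops in col 3, lands at row 2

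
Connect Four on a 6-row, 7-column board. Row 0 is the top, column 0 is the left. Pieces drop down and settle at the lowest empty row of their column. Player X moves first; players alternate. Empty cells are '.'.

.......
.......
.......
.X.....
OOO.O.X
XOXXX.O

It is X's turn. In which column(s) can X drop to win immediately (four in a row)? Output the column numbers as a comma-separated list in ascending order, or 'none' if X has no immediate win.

Answer: 5

Derivation:
col 0: drop X → no win
col 1: drop X → no win
col 2: drop X → no win
col 3: drop X → no win
col 4: drop X → no win
col 5: drop X → WIN!
col 6: drop X → no win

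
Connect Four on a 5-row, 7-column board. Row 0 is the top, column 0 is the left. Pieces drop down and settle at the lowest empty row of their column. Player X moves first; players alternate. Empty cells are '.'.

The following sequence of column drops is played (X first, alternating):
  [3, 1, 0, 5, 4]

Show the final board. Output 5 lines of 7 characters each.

Answer: .......
.......
.......
.......
XO.XXO.

Derivation:
Move 1: X drops in col 3, lands at row 4
Move 2: O drops in col 1, lands at row 4
Move 3: X drops in col 0, lands at row 4
Move 4: O drops in col 5, lands at row 4
Move 5: X drops in col 4, lands at row 4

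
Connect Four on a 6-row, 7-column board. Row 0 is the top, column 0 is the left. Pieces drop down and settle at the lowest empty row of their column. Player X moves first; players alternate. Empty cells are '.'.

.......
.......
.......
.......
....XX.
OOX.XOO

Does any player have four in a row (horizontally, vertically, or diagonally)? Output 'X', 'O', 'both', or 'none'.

none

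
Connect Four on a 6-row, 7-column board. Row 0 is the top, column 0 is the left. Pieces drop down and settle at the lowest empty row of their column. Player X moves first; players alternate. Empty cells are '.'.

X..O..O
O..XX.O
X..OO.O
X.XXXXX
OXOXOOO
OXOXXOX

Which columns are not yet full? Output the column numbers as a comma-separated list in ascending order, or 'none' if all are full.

Answer: 1,2,4,5

Derivation:
col 0: top cell = 'X' → FULL
col 1: top cell = '.' → open
col 2: top cell = '.' → open
col 3: top cell = 'O' → FULL
col 4: top cell = '.' → open
col 5: top cell = '.' → open
col 6: top cell = 'O' → FULL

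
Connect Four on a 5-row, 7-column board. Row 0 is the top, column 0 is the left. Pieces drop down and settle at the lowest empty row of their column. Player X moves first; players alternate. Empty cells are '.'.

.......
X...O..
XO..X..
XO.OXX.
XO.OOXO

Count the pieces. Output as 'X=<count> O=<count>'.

X=8 O=8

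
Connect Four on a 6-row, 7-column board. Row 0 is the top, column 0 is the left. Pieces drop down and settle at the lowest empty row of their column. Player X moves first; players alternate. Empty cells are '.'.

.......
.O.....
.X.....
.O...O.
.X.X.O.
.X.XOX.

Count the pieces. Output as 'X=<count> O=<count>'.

X=6 O=5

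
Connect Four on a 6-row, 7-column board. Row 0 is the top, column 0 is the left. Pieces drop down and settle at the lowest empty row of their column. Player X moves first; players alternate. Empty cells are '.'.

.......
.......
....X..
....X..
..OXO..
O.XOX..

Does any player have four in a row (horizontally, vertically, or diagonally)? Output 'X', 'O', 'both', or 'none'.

none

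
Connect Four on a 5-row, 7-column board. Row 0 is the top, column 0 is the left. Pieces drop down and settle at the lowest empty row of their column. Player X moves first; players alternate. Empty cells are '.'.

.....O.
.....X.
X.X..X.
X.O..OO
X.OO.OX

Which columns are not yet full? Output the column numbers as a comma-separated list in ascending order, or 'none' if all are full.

col 0: top cell = '.' → open
col 1: top cell = '.' → open
col 2: top cell = '.' → open
col 3: top cell = '.' → open
col 4: top cell = '.' → open
col 5: top cell = 'O' → FULL
col 6: top cell = '.' → open

Answer: 0,1,2,3,4,6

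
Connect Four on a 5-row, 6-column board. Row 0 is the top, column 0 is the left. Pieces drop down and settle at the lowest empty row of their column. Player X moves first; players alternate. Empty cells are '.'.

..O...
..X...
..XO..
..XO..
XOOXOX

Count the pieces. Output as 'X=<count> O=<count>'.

X=6 O=6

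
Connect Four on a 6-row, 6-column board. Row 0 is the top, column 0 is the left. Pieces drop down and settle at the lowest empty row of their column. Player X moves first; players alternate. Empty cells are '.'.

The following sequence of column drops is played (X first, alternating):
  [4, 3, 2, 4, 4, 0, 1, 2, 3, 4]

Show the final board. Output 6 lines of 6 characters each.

Answer: ......
......
....O.
....X.
..OXO.
OXXOX.

Derivation:
Move 1: X drops in col 4, lands at row 5
Move 2: O drops in col 3, lands at row 5
Move 3: X drops in col 2, lands at row 5
Move 4: O drops in col 4, lands at row 4
Move 5: X drops in col 4, lands at row 3
Move 6: O drops in col 0, lands at row 5
Move 7: X drops in col 1, lands at row 5
Move 8: O drops in col 2, lands at row 4
Move 9: X drops in col 3, lands at row 4
Move 10: O drops in col 4, lands at row 2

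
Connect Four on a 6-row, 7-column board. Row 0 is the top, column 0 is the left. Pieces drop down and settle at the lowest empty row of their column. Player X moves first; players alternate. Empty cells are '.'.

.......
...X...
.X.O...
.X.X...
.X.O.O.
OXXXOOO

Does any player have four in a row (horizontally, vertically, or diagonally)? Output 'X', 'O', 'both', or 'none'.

X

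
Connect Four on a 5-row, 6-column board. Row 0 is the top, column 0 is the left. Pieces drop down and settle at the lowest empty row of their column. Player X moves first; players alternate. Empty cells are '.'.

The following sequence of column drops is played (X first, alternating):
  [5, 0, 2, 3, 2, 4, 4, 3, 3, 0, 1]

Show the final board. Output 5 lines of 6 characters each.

Answer: ......
......
...X..
O.XOX.
OXXOOX

Derivation:
Move 1: X drops in col 5, lands at row 4
Move 2: O drops in col 0, lands at row 4
Move 3: X drops in col 2, lands at row 4
Move 4: O drops in col 3, lands at row 4
Move 5: X drops in col 2, lands at row 3
Move 6: O drops in col 4, lands at row 4
Move 7: X drops in col 4, lands at row 3
Move 8: O drops in col 3, lands at row 3
Move 9: X drops in col 3, lands at row 2
Move 10: O drops in col 0, lands at row 3
Move 11: X drops in col 1, lands at row 4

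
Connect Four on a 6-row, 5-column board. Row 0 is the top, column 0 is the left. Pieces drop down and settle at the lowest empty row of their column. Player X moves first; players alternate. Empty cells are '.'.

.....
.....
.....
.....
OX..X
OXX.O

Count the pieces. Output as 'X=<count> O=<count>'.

X=4 O=3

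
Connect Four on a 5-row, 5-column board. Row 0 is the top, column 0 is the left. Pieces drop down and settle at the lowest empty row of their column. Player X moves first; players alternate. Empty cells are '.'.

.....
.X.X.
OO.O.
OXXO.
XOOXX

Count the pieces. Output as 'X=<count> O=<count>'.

X=7 O=7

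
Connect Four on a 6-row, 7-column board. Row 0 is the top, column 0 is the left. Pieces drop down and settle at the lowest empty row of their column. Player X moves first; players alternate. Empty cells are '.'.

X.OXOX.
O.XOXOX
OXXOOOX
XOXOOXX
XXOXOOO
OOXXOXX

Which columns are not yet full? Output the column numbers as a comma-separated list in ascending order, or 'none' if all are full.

Answer: 1,6

Derivation:
col 0: top cell = 'X' → FULL
col 1: top cell = '.' → open
col 2: top cell = 'O' → FULL
col 3: top cell = 'X' → FULL
col 4: top cell = 'O' → FULL
col 5: top cell = 'X' → FULL
col 6: top cell = '.' → open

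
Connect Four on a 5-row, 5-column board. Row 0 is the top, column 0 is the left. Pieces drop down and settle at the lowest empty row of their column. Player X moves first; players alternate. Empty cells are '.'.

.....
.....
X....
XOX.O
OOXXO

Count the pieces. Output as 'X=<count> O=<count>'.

X=5 O=5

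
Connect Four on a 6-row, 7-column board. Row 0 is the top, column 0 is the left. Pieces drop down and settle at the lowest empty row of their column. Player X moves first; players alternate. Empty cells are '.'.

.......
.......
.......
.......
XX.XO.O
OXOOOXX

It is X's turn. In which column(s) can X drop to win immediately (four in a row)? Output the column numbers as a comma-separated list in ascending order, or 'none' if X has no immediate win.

Answer: 2

Derivation:
col 0: drop X → no win
col 1: drop X → no win
col 2: drop X → WIN!
col 3: drop X → no win
col 4: drop X → no win
col 5: drop X → no win
col 6: drop X → no win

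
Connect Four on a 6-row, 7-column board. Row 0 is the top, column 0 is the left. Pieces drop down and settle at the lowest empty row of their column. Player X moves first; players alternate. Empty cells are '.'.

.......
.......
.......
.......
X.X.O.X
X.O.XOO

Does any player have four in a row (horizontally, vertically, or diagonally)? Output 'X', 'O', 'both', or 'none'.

none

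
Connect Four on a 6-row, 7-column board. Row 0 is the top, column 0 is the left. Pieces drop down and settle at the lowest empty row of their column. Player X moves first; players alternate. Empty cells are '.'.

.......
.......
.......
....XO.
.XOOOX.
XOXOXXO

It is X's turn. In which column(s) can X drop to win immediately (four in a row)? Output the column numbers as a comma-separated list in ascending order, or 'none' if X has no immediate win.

col 0: drop X → no win
col 1: drop X → no win
col 2: drop X → no win
col 3: drop X → no win
col 4: drop X → no win
col 5: drop X → no win
col 6: drop X → no win

Answer: none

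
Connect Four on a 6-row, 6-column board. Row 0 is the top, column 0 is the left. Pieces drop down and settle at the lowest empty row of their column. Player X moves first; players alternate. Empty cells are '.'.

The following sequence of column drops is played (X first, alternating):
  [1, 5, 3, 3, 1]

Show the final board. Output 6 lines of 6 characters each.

Answer: ......
......
......
......
.X.O..
.X.X.O

Derivation:
Move 1: X drops in col 1, lands at row 5
Move 2: O drops in col 5, lands at row 5
Move 3: X drops in col 3, lands at row 5
Move 4: O drops in col 3, lands at row 4
Move 5: X drops in col 1, lands at row 4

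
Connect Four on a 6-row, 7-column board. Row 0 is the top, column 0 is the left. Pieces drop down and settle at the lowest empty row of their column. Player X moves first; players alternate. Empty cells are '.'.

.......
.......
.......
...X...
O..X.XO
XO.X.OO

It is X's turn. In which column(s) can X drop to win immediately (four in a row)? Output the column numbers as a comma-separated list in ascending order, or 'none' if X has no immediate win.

col 0: drop X → no win
col 1: drop X → no win
col 2: drop X → no win
col 3: drop X → WIN!
col 4: drop X → no win
col 5: drop X → no win
col 6: drop X → no win

Answer: 3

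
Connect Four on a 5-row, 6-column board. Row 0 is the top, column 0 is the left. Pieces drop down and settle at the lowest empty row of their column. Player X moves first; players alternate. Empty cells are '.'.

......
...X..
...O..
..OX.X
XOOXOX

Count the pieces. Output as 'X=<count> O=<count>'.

X=6 O=5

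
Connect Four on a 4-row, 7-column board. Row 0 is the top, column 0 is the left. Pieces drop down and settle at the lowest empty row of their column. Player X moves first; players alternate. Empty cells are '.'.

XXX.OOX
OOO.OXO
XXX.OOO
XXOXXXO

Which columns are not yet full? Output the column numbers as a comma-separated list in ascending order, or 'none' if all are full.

col 0: top cell = 'X' → FULL
col 1: top cell = 'X' → FULL
col 2: top cell = 'X' → FULL
col 3: top cell = '.' → open
col 4: top cell = 'O' → FULL
col 5: top cell = 'O' → FULL
col 6: top cell = 'X' → FULL

Answer: 3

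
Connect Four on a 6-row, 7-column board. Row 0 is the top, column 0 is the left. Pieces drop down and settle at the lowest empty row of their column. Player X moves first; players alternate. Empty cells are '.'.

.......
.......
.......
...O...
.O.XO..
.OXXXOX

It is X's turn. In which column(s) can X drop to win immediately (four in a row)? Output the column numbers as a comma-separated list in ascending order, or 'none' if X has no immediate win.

Answer: none

Derivation:
col 0: drop X → no win
col 1: drop X → no win
col 2: drop X → no win
col 3: drop X → no win
col 4: drop X → no win
col 5: drop X → no win
col 6: drop X → no win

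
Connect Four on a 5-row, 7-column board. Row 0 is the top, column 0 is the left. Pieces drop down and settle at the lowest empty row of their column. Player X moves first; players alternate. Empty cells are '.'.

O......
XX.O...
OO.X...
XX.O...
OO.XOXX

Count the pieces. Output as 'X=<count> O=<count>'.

X=8 O=8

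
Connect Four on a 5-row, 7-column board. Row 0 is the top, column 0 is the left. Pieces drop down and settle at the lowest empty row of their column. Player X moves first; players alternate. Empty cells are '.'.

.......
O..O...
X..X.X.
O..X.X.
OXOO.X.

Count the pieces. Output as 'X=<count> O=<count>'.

X=7 O=6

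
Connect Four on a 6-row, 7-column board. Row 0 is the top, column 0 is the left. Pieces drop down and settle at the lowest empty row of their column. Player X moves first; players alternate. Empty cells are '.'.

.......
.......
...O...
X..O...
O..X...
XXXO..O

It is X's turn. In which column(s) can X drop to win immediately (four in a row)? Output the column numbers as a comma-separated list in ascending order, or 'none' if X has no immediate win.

Answer: none

Derivation:
col 0: drop X → no win
col 1: drop X → no win
col 2: drop X → no win
col 3: drop X → no win
col 4: drop X → no win
col 5: drop X → no win
col 6: drop X → no win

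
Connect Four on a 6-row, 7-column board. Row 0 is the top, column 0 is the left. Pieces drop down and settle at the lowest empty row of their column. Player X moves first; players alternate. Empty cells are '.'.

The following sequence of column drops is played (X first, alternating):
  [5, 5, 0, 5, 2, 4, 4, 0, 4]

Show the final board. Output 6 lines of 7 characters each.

Move 1: X drops in col 5, lands at row 5
Move 2: O drops in col 5, lands at row 4
Move 3: X drops in col 0, lands at row 5
Move 4: O drops in col 5, lands at row 3
Move 5: X drops in col 2, lands at row 5
Move 6: O drops in col 4, lands at row 5
Move 7: X drops in col 4, lands at row 4
Move 8: O drops in col 0, lands at row 4
Move 9: X drops in col 4, lands at row 3

Answer: .......
.......
.......
....XO.
O...XO.
X.X.OX.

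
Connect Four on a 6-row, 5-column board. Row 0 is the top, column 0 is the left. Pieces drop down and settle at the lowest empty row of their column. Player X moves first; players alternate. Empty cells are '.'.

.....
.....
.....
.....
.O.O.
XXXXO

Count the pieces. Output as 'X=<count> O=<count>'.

X=4 O=3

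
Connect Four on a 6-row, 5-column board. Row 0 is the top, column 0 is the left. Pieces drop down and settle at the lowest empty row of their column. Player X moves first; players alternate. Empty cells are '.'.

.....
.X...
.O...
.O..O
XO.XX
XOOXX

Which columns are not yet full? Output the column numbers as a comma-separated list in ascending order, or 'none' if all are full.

Answer: 0,1,2,3,4

Derivation:
col 0: top cell = '.' → open
col 1: top cell = '.' → open
col 2: top cell = '.' → open
col 3: top cell = '.' → open
col 4: top cell = '.' → open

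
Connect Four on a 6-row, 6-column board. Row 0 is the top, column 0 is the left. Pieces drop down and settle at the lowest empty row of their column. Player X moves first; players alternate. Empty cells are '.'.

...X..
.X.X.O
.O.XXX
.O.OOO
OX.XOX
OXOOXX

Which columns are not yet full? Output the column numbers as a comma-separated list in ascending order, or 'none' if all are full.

Answer: 0,1,2,4,5

Derivation:
col 0: top cell = '.' → open
col 1: top cell = '.' → open
col 2: top cell = '.' → open
col 3: top cell = 'X' → FULL
col 4: top cell = '.' → open
col 5: top cell = '.' → open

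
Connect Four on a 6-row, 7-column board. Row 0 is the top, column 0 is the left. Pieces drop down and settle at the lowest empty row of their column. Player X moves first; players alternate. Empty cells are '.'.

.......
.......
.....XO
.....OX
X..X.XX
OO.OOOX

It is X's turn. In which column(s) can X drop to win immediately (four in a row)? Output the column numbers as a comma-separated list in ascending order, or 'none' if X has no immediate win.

col 0: drop X → no win
col 1: drop X → no win
col 2: drop X → no win
col 3: drop X → no win
col 4: drop X → WIN!
col 5: drop X → no win
col 6: drop X → no win

Answer: 4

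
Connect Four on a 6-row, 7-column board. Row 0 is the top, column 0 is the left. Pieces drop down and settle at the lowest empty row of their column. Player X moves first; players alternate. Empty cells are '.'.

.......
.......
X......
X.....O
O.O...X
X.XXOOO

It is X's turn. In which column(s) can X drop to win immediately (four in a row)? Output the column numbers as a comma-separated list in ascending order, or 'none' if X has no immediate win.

col 0: drop X → no win
col 1: drop X → WIN!
col 2: drop X → no win
col 3: drop X → no win
col 4: drop X → no win
col 5: drop X → no win
col 6: drop X → no win

Answer: 1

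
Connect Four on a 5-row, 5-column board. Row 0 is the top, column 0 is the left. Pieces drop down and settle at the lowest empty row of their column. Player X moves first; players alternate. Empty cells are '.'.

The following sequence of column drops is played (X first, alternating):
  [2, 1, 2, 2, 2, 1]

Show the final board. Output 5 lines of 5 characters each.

Move 1: X drops in col 2, lands at row 4
Move 2: O drops in col 1, lands at row 4
Move 3: X drops in col 2, lands at row 3
Move 4: O drops in col 2, lands at row 2
Move 5: X drops in col 2, lands at row 1
Move 6: O drops in col 1, lands at row 3

Answer: .....
..X..
..O..
.OX..
.OX..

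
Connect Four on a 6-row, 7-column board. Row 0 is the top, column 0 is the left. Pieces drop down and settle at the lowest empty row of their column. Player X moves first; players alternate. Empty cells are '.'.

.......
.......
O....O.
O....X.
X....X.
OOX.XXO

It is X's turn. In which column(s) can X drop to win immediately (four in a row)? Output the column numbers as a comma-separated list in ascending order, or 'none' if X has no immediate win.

Answer: 3

Derivation:
col 0: drop X → no win
col 1: drop X → no win
col 2: drop X → no win
col 3: drop X → WIN!
col 4: drop X → no win
col 5: drop X → no win
col 6: drop X → no win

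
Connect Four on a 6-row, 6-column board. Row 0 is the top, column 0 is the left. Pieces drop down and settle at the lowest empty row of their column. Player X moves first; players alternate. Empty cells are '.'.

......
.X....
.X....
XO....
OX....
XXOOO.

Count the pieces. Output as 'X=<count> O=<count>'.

X=6 O=5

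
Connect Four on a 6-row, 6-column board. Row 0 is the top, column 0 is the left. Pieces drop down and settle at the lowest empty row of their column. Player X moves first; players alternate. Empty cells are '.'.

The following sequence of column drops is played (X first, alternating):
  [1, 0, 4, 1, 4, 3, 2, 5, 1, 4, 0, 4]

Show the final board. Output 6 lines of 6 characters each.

Move 1: X drops in col 1, lands at row 5
Move 2: O drops in col 0, lands at row 5
Move 3: X drops in col 4, lands at row 5
Move 4: O drops in col 1, lands at row 4
Move 5: X drops in col 4, lands at row 4
Move 6: O drops in col 3, lands at row 5
Move 7: X drops in col 2, lands at row 5
Move 8: O drops in col 5, lands at row 5
Move 9: X drops in col 1, lands at row 3
Move 10: O drops in col 4, lands at row 3
Move 11: X drops in col 0, lands at row 4
Move 12: O drops in col 4, lands at row 2

Answer: ......
......
....O.
.X..O.
XO..X.
OXXOXO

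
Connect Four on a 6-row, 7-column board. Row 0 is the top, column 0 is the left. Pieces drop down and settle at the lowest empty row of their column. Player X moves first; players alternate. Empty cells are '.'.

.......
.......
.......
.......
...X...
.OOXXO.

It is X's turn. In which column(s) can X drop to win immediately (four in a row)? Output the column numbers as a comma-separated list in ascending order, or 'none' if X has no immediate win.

Answer: none

Derivation:
col 0: drop X → no win
col 1: drop X → no win
col 2: drop X → no win
col 3: drop X → no win
col 4: drop X → no win
col 5: drop X → no win
col 6: drop X → no win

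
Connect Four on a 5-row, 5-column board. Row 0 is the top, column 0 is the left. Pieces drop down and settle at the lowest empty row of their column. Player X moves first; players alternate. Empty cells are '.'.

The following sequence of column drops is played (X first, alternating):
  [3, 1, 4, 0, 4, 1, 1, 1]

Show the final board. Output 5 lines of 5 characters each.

Move 1: X drops in col 3, lands at row 4
Move 2: O drops in col 1, lands at row 4
Move 3: X drops in col 4, lands at row 4
Move 4: O drops in col 0, lands at row 4
Move 5: X drops in col 4, lands at row 3
Move 6: O drops in col 1, lands at row 3
Move 7: X drops in col 1, lands at row 2
Move 8: O drops in col 1, lands at row 1

Answer: .....
.O...
.X...
.O..X
OO.XX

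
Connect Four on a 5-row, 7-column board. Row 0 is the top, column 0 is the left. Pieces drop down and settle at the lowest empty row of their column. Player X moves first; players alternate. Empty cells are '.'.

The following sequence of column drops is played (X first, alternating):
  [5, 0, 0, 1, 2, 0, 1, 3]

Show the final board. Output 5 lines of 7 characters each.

Move 1: X drops in col 5, lands at row 4
Move 2: O drops in col 0, lands at row 4
Move 3: X drops in col 0, lands at row 3
Move 4: O drops in col 1, lands at row 4
Move 5: X drops in col 2, lands at row 4
Move 6: O drops in col 0, lands at row 2
Move 7: X drops in col 1, lands at row 3
Move 8: O drops in col 3, lands at row 4

Answer: .......
.......
O......
XX.....
OOXO.X.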